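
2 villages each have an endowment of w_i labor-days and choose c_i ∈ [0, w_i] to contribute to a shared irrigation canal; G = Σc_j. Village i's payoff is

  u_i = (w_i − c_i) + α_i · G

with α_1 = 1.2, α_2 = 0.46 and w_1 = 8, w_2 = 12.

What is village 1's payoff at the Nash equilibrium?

9.6

∂u_i/∂c_i = α_i − 1, so village i contributes w_i if α_i > 1, else 0.
α_i > 1 for i ∈ {1}; NE contributions (8, 0), G = 8.
u_1 = (8 − 8) + 1.2·8 = 9.6.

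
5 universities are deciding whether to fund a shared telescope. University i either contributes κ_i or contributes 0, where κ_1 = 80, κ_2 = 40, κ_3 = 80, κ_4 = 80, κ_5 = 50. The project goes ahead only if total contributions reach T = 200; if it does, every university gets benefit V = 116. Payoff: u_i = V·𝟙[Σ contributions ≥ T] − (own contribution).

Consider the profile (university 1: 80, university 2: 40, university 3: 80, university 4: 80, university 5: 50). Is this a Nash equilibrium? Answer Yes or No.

No

Total = 330 ≥ 200: provided.
University 1 (pledges 80, payoff 36): dropping to 0 → total 250, payoff 116. Profitable deviation.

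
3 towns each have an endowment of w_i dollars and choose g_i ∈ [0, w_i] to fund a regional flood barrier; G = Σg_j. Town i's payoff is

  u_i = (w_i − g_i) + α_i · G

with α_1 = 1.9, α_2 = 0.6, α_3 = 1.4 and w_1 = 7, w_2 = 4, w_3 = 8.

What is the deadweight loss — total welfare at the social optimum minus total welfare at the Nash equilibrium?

∂u_i/∂g_i = α_i − 1, so town i contributes w_i if α_i > 1, else 0.
α_i > 1 for i ∈ {1, 3}; NE contributions (7, 0, 8), G = 15.
W^NE = Σw_i − G^NE + (Σα_i)·G^NE = 19 + 2.9·15 = 62.5.
Planner: ∂(Σu_j)/∂g_i = Σα_j − 1 = 2.9 > 0, so everyone contributes w_i; G^SO = 19, W^SO = 19 + 2.9·19 = 74.1.
Deadweight loss = 11.6.

11.6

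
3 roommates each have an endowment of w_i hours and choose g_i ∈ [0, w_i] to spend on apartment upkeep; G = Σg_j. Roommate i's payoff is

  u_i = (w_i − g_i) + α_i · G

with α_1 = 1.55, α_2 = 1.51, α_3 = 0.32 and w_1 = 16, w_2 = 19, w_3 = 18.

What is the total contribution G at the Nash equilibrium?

35

∂u_i/∂g_i = α_i − 1, so roommate i contributes w_i if α_i > 1, else 0.
α_i > 1 for i ∈ {1, 2}; NE contributions (16, 19, 0), G = 35.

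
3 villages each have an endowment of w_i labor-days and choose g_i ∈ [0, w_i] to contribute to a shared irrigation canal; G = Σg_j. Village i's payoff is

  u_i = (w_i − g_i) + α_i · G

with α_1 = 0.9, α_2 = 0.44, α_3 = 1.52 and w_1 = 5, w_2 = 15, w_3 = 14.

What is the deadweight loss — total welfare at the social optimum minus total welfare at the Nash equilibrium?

∂u_i/∂g_i = α_i − 1, so village i contributes w_i if α_i > 1, else 0.
α_i > 1 for i ∈ {3}; NE contributions (0, 0, 14), G = 14.
W^NE = Σw_i − G^NE + (Σα_i)·G^NE = 34 + 1.86·14 = 60.04.
Planner: ∂(Σu_j)/∂g_i = Σα_j − 1 = 1.86 > 0, so everyone contributes w_i; G^SO = 34, W^SO = 34 + 1.86·34 = 97.24.
Deadweight loss = 37.2.

37.2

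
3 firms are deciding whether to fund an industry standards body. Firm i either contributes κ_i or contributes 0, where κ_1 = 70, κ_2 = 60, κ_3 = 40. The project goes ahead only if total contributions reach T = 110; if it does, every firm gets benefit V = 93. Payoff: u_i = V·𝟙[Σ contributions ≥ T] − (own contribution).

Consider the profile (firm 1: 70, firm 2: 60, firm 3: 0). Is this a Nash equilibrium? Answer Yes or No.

Yes

Total = 130 ≥ 110: provided.
Firm 1 (pledges 70, payoff 23): dropping to 0 → total 60, payoff 0. No gain.
Firm 2 (pledges 60, payoff 33): dropping to 0 → total 70, payoff 0. No gain.
Firm 3 (pledges 0, payoff 93): pledging 40 → total 170, payoff 53. No gain.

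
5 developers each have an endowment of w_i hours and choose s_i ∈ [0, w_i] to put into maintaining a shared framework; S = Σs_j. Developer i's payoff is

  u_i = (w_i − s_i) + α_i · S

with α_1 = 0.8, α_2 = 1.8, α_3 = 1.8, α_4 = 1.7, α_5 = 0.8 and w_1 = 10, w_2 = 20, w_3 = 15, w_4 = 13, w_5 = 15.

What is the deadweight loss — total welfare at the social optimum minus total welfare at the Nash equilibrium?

147.5

∂u_i/∂s_i = α_i − 1, so developer i contributes w_i if α_i > 1, else 0.
α_i > 1 for i ∈ {2, 3, 4}; NE contributions (0, 20, 15, 13, 0), S = 48.
W^NE = Σw_i − S^NE + (Σα_i)·S^NE = 73 + 5.9·48 = 356.2.
Planner: ∂(Σu_j)/∂s_i = Σα_j − 1 = 5.9 > 0, so everyone contributes w_i; S^SO = 73, W^SO = 73 + 5.9·73 = 503.7.
Deadweight loss = 147.5.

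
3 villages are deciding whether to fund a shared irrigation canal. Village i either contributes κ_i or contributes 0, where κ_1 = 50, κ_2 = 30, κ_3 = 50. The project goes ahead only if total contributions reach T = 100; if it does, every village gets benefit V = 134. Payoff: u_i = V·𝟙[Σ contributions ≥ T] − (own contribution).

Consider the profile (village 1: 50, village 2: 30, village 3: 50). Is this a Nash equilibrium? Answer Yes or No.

Total = 130 ≥ 100: provided.
Village 1 (pledges 50, payoff 84): dropping to 0 → total 80, payoff 0. No gain.
Village 2 (pledges 30, payoff 104): dropping to 0 → total 100, payoff 134. Profitable deviation.

No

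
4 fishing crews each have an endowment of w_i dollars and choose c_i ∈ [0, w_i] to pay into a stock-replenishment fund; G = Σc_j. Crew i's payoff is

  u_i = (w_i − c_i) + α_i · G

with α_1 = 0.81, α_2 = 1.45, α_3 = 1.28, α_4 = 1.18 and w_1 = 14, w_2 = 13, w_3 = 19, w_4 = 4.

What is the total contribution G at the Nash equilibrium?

36

∂u_i/∂c_i = α_i − 1, so crew i contributes w_i if α_i > 1, else 0.
α_i > 1 for i ∈ {2, 3, 4}; NE contributions (0, 13, 19, 4), G = 36.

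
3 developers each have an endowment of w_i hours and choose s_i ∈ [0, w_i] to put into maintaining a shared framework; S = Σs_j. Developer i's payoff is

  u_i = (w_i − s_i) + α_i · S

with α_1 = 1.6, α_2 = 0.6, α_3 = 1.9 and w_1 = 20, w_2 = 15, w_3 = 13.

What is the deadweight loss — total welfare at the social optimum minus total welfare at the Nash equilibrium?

46.5

∂u_i/∂s_i = α_i − 1, so developer i contributes w_i if α_i > 1, else 0.
α_i > 1 for i ∈ {1, 3}; NE contributions (20, 0, 13), S = 33.
W^NE = Σw_i − S^NE + (Σα_i)·S^NE = 48 + 3.1·33 = 150.3.
Planner: ∂(Σu_j)/∂s_i = Σα_j − 1 = 3.1 > 0, so everyone contributes w_i; S^SO = 48, W^SO = 48 + 3.1·48 = 196.8.
Deadweight loss = 46.5.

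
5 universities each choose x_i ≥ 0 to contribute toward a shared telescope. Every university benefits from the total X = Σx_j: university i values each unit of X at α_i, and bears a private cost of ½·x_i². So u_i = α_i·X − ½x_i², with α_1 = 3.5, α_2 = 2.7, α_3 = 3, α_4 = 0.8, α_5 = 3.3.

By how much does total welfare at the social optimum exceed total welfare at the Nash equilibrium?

University i's FOC: ∂u_i/∂x_i = α_i − x_i = 0, so x_i* = α_i.
NE contributions = (3.5, 2.7, 3, 0.8, 3.3); X = 13.3.
W^NE = (Σα)·X − ½Σα_i² = 13.3² − ½·40.07 = 156.855.
Planner sets x_i = Σα_j = 13.3 for every i, so X^SO = 5·13.3 = 66.5.
W^SO = (Σα)·X^SO − ½·5·(Σα)² = (5/2)·13.3² = 442.225.
Deadweight loss = W^SO − W^NE = 285.37.

285.37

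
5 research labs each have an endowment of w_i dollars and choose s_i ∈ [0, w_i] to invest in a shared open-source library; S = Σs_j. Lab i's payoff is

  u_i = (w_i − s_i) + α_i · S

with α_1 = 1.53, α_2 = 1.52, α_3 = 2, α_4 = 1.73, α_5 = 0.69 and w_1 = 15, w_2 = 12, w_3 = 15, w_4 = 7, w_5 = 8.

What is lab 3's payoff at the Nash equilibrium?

98

∂u_i/∂s_i = α_i − 1, so lab i contributes w_i if α_i > 1, else 0.
α_i > 1 for i ∈ {1, 2, 3, 4}; NE contributions (15, 12, 15, 7, 0), S = 49.
u_3 = (15 − 15) + 2·49 = 98.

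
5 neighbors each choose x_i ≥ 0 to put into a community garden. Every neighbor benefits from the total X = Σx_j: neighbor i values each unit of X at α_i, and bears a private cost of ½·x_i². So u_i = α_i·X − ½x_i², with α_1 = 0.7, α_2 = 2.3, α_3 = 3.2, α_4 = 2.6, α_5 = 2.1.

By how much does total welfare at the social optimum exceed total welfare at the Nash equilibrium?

Neighbor i's FOC: ∂u_i/∂x_i = α_i − x_i = 0, so x_i* = α_i.
NE contributions = (0.7, 2.3, 3.2, 2.6, 2.1); X = 10.9.
W^NE = (Σα)·X − ½Σα_i² = 10.9² − ½·27.19 = 105.215.
Planner sets x_i = Σα_j = 10.9 for every i, so X^SO = 5·10.9 = 54.5.
W^SO = (Σα)·X^SO − ½·5·(Σα)² = (5/2)·10.9² = 297.025.
Deadweight loss = W^SO − W^NE = 191.81.

191.81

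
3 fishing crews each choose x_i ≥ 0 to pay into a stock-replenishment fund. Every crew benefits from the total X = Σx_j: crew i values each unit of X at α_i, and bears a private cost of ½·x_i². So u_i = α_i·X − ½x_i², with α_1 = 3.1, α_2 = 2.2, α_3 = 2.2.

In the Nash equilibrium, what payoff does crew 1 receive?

Crew i's FOC: ∂u_i/∂x_i = α_i − x_i = 0, so x_i* = α_i.
NE contributions = (3.1, 2.2, 2.2); X = 7.5.
u_1 = α_1·X − ½·(x_1)² = 3.1·7.5 − ½·3.1² = 18.445.

18.445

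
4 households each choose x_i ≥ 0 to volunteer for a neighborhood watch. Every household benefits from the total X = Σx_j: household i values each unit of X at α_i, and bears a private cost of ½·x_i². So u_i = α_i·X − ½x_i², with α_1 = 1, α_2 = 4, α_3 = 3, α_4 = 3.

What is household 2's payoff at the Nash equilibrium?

36

Household i's FOC: ∂u_i/∂x_i = α_i − x_i = 0, so x_i* = α_i.
NE contributions = (1, 4, 3, 3); X = 11.
u_2 = α_2·X − ½·(x_2)² = 4·11 − ½·4² = 36.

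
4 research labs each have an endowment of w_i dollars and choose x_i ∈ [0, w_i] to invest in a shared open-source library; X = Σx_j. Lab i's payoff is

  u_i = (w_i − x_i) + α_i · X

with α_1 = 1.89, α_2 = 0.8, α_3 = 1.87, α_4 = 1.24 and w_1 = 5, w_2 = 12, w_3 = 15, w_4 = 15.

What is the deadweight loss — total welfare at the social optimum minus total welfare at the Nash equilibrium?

57.6

∂u_i/∂x_i = α_i − 1, so lab i contributes w_i if α_i > 1, else 0.
α_i > 1 for i ∈ {1, 3, 4}; NE contributions (5, 0, 15, 15), X = 35.
W^NE = Σw_i − X^NE + (Σα_i)·X^NE = 47 + 4.8·35 = 215.
Planner: ∂(Σu_j)/∂x_i = Σα_j − 1 = 4.8 > 0, so everyone contributes w_i; X^SO = 47, W^SO = 47 + 4.8·47 = 272.6.
Deadweight loss = 57.6.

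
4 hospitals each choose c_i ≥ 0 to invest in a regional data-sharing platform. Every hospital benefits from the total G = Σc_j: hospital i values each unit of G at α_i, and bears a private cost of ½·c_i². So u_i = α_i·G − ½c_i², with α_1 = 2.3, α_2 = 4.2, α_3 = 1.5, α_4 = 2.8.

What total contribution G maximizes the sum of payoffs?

Planner FOC: ∂(Σu_j)/∂c_i = (Σα_j) − c_i = 0, so c_i^SO = Σα_j = 10.8 for every i; G^SO = 43.2.

43.2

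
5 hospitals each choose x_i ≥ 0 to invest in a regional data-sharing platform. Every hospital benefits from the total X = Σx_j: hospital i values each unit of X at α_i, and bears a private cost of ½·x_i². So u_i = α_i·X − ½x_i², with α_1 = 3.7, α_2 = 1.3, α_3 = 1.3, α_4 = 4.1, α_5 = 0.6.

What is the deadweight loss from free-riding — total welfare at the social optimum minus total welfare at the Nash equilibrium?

198.62

Hospital i's FOC: ∂u_i/∂x_i = α_i − x_i = 0, so x_i* = α_i.
NE contributions = (3.7, 1.3, 1.3, 4.1, 0.6); X = 11.
W^NE = (Σα)·X − ½Σα_i² = 11² − ½·34.24 = 103.88.
Planner sets x_i = Σα_j = 11 for every i, so X^SO = 5·11 = 55.
W^SO = (Σα)·X^SO − ½·5·(Σα)² = (5/2)·11² = 302.5.
Deadweight loss = W^SO − W^NE = 198.62.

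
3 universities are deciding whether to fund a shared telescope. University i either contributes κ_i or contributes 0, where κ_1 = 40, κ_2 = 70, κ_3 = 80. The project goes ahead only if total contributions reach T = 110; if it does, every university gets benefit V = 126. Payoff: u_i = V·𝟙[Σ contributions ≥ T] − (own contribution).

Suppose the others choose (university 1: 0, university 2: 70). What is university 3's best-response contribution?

Others' total = 70. Contributing 80 brings total to 150 ≥ 110: gain V − κ_3 = 46.
Best response: 80.

80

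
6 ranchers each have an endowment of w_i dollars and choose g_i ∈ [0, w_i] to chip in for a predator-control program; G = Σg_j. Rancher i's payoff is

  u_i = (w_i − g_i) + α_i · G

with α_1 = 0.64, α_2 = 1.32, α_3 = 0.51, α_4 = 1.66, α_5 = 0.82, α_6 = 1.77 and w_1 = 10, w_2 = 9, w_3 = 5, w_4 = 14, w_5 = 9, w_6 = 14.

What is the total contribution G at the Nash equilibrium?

∂u_i/∂g_i = α_i − 1, so rancher i contributes w_i if α_i > 1, else 0.
α_i > 1 for i ∈ {2, 4, 6}; NE contributions (0, 9, 0, 14, 0, 14), G = 37.

37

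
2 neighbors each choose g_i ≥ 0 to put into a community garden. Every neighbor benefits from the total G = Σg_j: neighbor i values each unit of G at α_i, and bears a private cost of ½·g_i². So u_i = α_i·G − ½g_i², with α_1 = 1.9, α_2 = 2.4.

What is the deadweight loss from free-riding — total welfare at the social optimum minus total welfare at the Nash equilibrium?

4.685

Neighbor i's FOC: ∂u_i/∂g_i = α_i − g_i = 0, so g_i* = α_i.
NE contributions = (1.9, 2.4); G = 4.3.
W^NE = (Σα)·G − ½Σα_i² = 4.3² − ½·9.37 = 13.805.
Planner sets g_i = Σα_j = 4.3 for every i, so G^SO = 2·4.3 = 8.6.
W^SO = (Σα)·G^SO − ½·2·(Σα)² = (2/2)·4.3² = 18.49.
Deadweight loss = W^SO − W^NE = 4.685.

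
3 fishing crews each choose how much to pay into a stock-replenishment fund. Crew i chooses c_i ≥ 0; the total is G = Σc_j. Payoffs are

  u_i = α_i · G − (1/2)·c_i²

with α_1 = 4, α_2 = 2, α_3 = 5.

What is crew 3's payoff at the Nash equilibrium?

Crew i's FOC: ∂u_i/∂c_i = α_i − c_i = 0, so c_i* = α_i.
NE contributions = (4, 2, 5); G = 11.
u_3 = α_3·G − ½·(c_3)² = 5·11 − ½·5² = 42.5.

42.5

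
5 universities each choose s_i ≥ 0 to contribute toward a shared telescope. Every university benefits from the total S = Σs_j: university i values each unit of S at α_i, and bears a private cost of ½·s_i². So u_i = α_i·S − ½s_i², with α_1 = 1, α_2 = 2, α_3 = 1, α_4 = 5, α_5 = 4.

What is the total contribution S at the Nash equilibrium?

13

University i's FOC: ∂u_i/∂s_i = α_i − s_i = 0, so s_i* = α_i.
NE contributions = (1, 2, 1, 5, 4); S = 13.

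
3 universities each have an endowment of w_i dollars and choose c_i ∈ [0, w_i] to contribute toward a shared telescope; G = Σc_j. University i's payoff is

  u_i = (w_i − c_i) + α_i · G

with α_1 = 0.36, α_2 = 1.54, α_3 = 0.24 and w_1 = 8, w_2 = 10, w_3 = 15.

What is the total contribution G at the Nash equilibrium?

∂u_i/∂c_i = α_i − 1, so university i contributes w_i if α_i > 1, else 0.
α_i > 1 for i ∈ {2}; NE contributions (0, 10, 0), G = 10.

10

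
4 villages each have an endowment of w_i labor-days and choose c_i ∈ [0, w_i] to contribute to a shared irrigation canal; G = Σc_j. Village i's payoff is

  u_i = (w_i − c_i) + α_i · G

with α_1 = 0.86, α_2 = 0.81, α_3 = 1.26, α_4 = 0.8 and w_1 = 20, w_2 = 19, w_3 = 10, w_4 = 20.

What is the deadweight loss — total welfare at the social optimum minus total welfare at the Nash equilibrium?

161.07

∂u_i/∂c_i = α_i − 1, so village i contributes w_i if α_i > 1, else 0.
α_i > 1 for i ∈ {3}; NE contributions (0, 0, 10, 0), G = 10.
W^NE = Σw_i − G^NE + (Σα_i)·G^NE = 69 + 2.73·10 = 96.3.
Planner: ∂(Σu_j)/∂c_i = Σα_j − 1 = 2.73 > 0, so everyone contributes w_i; G^SO = 69, W^SO = 69 + 2.73·69 = 257.37.
Deadweight loss = 161.07.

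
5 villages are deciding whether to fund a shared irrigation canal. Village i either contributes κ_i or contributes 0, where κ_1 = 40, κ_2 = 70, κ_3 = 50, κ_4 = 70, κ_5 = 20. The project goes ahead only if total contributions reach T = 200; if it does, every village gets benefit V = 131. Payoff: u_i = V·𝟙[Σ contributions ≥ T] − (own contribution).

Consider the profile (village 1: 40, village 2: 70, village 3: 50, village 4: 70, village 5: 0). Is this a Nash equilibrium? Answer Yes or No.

Total = 230 ≥ 200: provided.
Village 1 (pledges 40, payoff 91): dropping to 0 → total 190, payoff 0. No gain.
Village 2 (pledges 70, payoff 61): dropping to 0 → total 160, payoff 0. No gain.
Village 3 (pledges 50, payoff 81): dropping to 0 → total 180, payoff 0. No gain.
Village 4 (pledges 70, payoff 61): dropping to 0 → total 160, payoff 0. No gain.
Village 5 (pledges 0, payoff 131): pledging 20 → total 250, payoff 111. No gain.

Yes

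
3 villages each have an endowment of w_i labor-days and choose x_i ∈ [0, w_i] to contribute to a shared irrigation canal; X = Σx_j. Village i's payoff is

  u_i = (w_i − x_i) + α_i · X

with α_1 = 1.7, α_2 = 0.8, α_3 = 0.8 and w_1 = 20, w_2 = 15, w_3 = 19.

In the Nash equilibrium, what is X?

∂u_i/∂x_i = α_i − 1, so village i contributes w_i if α_i > 1, else 0.
α_i > 1 for i ∈ {1}; NE contributions (20, 0, 0), X = 20.

20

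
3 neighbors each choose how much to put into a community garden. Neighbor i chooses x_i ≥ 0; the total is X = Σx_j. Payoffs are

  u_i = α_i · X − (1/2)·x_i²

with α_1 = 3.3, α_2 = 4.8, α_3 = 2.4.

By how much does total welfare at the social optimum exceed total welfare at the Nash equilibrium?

74.97

Neighbor i's FOC: ∂u_i/∂x_i = α_i − x_i = 0, so x_i* = α_i.
NE contributions = (3.3, 4.8, 2.4); X = 10.5.
W^NE = (Σα)·X − ½Σα_i² = 10.5² − ½·39.69 = 90.405.
Planner sets x_i = Σα_j = 10.5 for every i, so X^SO = 3·10.5 = 31.5.
W^SO = (Σα)·X^SO − ½·3·(Σα)² = (3/2)·10.5² = 165.375.
Deadweight loss = W^SO − W^NE = 74.97.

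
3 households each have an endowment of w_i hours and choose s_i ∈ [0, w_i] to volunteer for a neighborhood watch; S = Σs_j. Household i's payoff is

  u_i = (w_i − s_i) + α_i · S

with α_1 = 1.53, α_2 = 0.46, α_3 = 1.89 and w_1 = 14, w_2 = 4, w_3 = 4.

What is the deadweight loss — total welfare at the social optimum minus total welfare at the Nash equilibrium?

11.52

∂u_i/∂s_i = α_i − 1, so household i contributes w_i if α_i > 1, else 0.
α_i > 1 for i ∈ {1, 3}; NE contributions (14, 0, 4), S = 18.
W^NE = Σw_i − S^NE + (Σα_i)·S^NE = 22 + 2.88·18 = 73.84.
Planner: ∂(Σu_j)/∂s_i = Σα_j − 1 = 2.88 > 0, so everyone contributes w_i; S^SO = 22, W^SO = 22 + 2.88·22 = 85.36.
Deadweight loss = 11.52.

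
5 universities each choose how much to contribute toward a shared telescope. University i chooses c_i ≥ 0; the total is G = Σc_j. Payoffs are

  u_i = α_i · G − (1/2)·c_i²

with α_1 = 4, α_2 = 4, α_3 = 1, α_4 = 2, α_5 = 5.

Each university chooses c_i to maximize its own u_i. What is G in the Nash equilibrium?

16

University i's FOC: ∂u_i/∂c_i = α_i − c_i = 0, so c_i* = α_i.
NE contributions = (4, 4, 1, 2, 5); G = 16.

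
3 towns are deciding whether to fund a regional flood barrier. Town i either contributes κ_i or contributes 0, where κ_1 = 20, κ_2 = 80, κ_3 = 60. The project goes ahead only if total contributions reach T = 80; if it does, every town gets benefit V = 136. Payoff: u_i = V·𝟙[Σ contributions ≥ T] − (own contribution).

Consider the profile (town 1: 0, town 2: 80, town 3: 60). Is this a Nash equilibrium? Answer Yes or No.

Total = 140 ≥ 80: provided.
Town 1 (pledges 0, payoff 136): pledging 20 → total 160, payoff 116. No gain.
Town 2 (pledges 80, payoff 56): dropping to 0 → total 60, payoff 0. No gain.
Town 3 (pledges 60, payoff 76): dropping to 0 → total 80, payoff 136. Profitable deviation.

No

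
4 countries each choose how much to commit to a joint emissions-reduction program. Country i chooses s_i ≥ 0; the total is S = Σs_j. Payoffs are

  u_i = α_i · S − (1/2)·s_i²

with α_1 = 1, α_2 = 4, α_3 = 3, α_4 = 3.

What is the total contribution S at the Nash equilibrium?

11

Country i's FOC: ∂u_i/∂s_i = α_i − s_i = 0, so s_i* = α_i.
NE contributions = (1, 4, 3, 3); S = 11.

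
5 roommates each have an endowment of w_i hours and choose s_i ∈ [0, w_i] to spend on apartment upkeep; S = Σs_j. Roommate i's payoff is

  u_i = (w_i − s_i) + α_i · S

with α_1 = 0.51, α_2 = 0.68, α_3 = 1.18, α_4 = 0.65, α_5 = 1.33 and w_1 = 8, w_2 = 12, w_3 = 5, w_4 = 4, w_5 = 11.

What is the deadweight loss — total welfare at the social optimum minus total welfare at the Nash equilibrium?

80.4

∂u_i/∂s_i = α_i − 1, so roommate i contributes w_i if α_i > 1, else 0.
α_i > 1 for i ∈ {3, 5}; NE contributions (0, 0, 5, 0, 11), S = 16.
W^NE = Σw_i − S^NE + (Σα_i)·S^NE = 40 + 3.35·16 = 93.6.
Planner: ∂(Σu_j)/∂s_i = Σα_j − 1 = 3.35 > 0, so everyone contributes w_i; S^SO = 40, W^SO = 40 + 3.35·40 = 174.
Deadweight loss = 80.4.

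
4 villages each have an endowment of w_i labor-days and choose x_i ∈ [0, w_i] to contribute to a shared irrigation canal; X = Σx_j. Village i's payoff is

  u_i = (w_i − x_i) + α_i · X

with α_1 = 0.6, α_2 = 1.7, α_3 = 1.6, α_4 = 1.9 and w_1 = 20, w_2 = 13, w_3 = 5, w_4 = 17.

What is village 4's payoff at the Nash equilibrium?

∂u_i/∂x_i = α_i − 1, so village i contributes w_i if α_i > 1, else 0.
α_i > 1 for i ∈ {2, 3, 4}; NE contributions (0, 13, 5, 17), X = 35.
u_4 = (17 − 17) + 1.9·35 = 66.5.

66.5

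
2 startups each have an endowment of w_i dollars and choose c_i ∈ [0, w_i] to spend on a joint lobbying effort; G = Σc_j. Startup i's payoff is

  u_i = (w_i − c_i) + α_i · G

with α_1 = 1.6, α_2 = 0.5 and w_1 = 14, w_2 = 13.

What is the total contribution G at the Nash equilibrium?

14

∂u_i/∂c_i = α_i − 1, so startup i contributes w_i if α_i > 1, else 0.
α_i > 1 for i ∈ {1}; NE contributions (14, 0), G = 14.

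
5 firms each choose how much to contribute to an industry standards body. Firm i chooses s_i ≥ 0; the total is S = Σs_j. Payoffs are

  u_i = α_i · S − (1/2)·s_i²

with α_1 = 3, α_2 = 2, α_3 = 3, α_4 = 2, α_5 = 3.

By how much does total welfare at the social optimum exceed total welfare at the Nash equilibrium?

271

Firm i's FOC: ∂u_i/∂s_i = α_i − s_i = 0, so s_i* = α_i.
NE contributions = (3, 2, 3, 2, 3); S = 13.
W^NE = (Σα)·S − ½Σα_i² = 13² − ½·35 = 151.5.
Planner sets s_i = Σα_j = 13 for every i, so S^SO = 5·13 = 65.
W^SO = (Σα)·S^SO − ½·5·(Σα)² = (5/2)·13² = 422.5.
Deadweight loss = W^SO − W^NE = 271.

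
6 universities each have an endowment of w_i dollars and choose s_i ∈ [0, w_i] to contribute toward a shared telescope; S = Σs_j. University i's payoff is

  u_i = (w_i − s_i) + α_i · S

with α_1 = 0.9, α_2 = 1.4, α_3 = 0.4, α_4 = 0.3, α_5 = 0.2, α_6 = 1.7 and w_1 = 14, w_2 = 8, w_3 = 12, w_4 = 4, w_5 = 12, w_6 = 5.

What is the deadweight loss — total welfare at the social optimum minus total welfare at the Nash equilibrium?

∂u_i/∂s_i = α_i − 1, so university i contributes w_i if α_i > 1, else 0.
α_i > 1 for i ∈ {2, 6}; NE contributions (0, 8, 0, 0, 0, 5), S = 13.
W^NE = Σw_i − S^NE + (Σα_i)·S^NE = 55 + 3.9·13 = 105.7.
Planner: ∂(Σu_j)/∂s_i = Σα_j − 1 = 3.9 > 0, so everyone contributes w_i; S^SO = 55, W^SO = 55 + 3.9·55 = 269.5.
Deadweight loss = 163.8.

163.8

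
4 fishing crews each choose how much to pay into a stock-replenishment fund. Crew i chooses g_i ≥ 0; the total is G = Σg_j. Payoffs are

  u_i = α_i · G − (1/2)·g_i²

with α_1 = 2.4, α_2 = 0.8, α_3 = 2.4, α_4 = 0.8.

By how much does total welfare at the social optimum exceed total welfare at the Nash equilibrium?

Crew i's FOC: ∂u_i/∂g_i = α_i − g_i = 0, so g_i* = α_i.
NE contributions = (2.4, 0.8, 2.4, 0.8); G = 6.4.
W^NE = (Σα)·G − ½Σα_i² = 6.4² − ½·12.8 = 34.56.
Planner sets g_i = Σα_j = 6.4 for every i, so G^SO = 4·6.4 = 25.6.
W^SO = (Σα)·G^SO − ½·4·(Σα)² = (4/2)·6.4² = 81.92.
Deadweight loss = W^SO − W^NE = 47.36.

47.36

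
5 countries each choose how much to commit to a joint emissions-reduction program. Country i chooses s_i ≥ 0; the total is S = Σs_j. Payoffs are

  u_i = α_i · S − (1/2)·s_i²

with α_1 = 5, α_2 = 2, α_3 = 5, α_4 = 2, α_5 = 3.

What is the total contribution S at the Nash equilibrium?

Country i's FOC: ∂u_i/∂s_i = α_i − s_i = 0, so s_i* = α_i.
NE contributions = (5, 2, 5, 2, 3); S = 17.

17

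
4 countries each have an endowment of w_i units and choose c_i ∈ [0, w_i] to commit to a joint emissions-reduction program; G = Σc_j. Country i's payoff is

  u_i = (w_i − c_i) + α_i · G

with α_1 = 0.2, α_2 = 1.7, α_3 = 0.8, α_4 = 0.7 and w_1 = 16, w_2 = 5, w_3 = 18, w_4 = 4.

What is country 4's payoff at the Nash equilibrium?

∂u_i/∂c_i = α_i − 1, so country i contributes w_i if α_i > 1, else 0.
α_i > 1 for i ∈ {2}; NE contributions (0, 5, 0, 0), G = 5.
u_4 = (4 − 0) + 0.7·5 = 7.5.

7.5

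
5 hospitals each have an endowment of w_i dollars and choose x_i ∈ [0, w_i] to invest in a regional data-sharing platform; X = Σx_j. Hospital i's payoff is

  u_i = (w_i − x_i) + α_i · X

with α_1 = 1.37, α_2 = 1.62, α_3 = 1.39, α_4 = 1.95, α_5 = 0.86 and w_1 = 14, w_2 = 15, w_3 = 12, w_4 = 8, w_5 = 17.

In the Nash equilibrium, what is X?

∂u_i/∂x_i = α_i − 1, so hospital i contributes w_i if α_i > 1, else 0.
α_i > 1 for i ∈ {1, 2, 3, 4}; NE contributions (14, 15, 12, 8, 0), X = 49.

49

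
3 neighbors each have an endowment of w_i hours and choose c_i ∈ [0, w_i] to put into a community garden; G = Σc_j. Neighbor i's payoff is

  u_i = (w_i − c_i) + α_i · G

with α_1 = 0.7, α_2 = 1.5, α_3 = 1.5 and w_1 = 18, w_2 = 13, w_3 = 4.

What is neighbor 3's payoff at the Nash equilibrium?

∂u_i/∂c_i = α_i − 1, so neighbor i contributes w_i if α_i > 1, else 0.
α_i > 1 for i ∈ {2, 3}; NE contributions (0, 13, 4), G = 17.
u_3 = (4 − 4) + 1.5·17 = 25.5.

25.5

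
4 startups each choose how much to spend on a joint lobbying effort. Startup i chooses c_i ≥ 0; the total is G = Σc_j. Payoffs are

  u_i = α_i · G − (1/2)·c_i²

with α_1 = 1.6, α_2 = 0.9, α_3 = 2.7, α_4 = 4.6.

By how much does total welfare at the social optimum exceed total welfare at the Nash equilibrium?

Startup i's FOC: ∂u_i/∂c_i = α_i − c_i = 0, so c_i* = α_i.
NE contributions = (1.6, 0.9, 2.7, 4.6); G = 9.8.
W^NE = (Σα)·G − ½Σα_i² = 9.8² − ½·31.82 = 80.13.
Planner sets c_i = Σα_j = 9.8 for every i, so G^SO = 4·9.8 = 39.2.
W^SO = (Σα)·G^SO − ½·4·(Σα)² = (4/2)·9.8² = 192.08.
Deadweight loss = W^SO − W^NE = 111.95.

111.95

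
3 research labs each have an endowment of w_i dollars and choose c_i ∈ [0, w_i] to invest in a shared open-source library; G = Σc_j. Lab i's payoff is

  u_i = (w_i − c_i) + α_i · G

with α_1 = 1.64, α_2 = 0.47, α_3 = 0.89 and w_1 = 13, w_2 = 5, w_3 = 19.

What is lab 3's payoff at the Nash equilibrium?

30.57

∂u_i/∂c_i = α_i − 1, so lab i contributes w_i if α_i > 1, else 0.
α_i > 1 for i ∈ {1}; NE contributions (13, 0, 0), G = 13.
u_3 = (19 − 0) + 0.89·13 = 30.57.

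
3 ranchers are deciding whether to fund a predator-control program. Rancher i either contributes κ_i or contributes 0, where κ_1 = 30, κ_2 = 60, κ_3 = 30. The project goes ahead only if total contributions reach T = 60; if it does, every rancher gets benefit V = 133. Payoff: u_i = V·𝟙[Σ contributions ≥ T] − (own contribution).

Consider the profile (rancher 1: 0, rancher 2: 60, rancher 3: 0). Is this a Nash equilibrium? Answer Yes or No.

Yes

Total = 60 ≥ 60: provided.
Rancher 1 (pledges 0, payoff 133): pledging 30 → total 90, payoff 103. No gain.
Rancher 2 (pledges 60, payoff 73): dropping to 0 → total 0, payoff 0. No gain.
Rancher 3 (pledges 0, payoff 133): pledging 30 → total 90, payoff 103. No gain.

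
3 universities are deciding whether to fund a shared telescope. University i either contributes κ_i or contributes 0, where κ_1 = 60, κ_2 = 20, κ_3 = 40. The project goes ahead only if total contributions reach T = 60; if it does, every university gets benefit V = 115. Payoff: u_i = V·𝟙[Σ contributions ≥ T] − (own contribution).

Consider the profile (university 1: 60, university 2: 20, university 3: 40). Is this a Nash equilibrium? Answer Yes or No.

No

Total = 120 ≥ 60: provided.
University 1 (pledges 60, payoff 55): dropping to 0 → total 60, payoff 115. Profitable deviation.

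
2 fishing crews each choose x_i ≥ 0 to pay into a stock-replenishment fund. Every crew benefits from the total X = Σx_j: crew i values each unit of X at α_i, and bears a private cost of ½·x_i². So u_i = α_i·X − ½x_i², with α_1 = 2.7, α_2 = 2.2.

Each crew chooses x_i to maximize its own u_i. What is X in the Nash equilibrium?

4.9

Crew i's FOC: ∂u_i/∂x_i = α_i − x_i = 0, so x_i* = α_i.
NE contributions = (2.7, 2.2); X = 4.9.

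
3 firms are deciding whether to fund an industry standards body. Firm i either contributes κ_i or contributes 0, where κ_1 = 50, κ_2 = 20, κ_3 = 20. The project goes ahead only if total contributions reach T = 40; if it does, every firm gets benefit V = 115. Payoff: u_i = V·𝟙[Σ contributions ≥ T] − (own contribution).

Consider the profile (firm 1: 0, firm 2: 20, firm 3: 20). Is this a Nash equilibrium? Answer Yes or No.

Yes

Total = 40 ≥ 40: provided.
Firm 1 (pledges 0, payoff 115): pledging 50 → total 90, payoff 65. No gain.
Firm 2 (pledges 20, payoff 95): dropping to 0 → total 20, payoff 0. No gain.
Firm 3 (pledges 20, payoff 95): dropping to 0 → total 20, payoff 0. No gain.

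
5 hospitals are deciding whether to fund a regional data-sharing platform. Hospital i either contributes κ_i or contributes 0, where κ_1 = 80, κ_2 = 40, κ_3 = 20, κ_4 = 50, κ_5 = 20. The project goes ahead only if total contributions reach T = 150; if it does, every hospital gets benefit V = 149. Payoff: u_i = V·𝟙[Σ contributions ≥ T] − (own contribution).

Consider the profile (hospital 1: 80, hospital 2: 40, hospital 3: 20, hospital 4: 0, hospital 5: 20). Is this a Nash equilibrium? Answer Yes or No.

Yes

Total = 160 ≥ 150: provided.
Hospital 1 (pledges 80, payoff 69): dropping to 0 → total 80, payoff 0. No gain.
Hospital 2 (pledges 40, payoff 109): dropping to 0 → total 120, payoff 0. No gain.
Hospital 3 (pledges 20, payoff 129): dropping to 0 → total 140, payoff 0. No gain.
Hospital 4 (pledges 0, payoff 149): pledging 50 → total 210, payoff 99. No gain.
Hospital 5 (pledges 20, payoff 129): dropping to 0 → total 140, payoff 0. No gain.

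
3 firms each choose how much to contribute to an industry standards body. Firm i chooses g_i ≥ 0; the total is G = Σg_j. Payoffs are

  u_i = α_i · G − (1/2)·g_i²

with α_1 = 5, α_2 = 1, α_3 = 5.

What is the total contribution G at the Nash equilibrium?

11

Firm i's FOC: ∂u_i/∂g_i = α_i − g_i = 0, so g_i* = α_i.
NE contributions = (5, 1, 5); G = 11.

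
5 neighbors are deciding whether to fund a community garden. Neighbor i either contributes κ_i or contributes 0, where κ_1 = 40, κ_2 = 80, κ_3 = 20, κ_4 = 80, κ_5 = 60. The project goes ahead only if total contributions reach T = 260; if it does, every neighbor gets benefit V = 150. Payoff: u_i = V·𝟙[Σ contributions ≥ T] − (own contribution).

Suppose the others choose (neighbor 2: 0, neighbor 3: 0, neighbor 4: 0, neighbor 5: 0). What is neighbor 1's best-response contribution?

0

Others' total = 0. Even contributing 40 gives 40 < 260: no benefit either way.
Best response: 0.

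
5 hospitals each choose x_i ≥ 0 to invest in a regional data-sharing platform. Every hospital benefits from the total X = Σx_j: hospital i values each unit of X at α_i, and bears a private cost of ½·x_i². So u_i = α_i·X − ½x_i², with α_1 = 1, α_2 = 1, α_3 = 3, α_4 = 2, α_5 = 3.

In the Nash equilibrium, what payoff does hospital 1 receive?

9.5

Hospital i's FOC: ∂u_i/∂x_i = α_i − x_i = 0, so x_i* = α_i.
NE contributions = (1, 1, 3, 2, 3); X = 10.
u_1 = α_1·X − ½·(x_1)² = 1·10 − ½·1² = 9.5.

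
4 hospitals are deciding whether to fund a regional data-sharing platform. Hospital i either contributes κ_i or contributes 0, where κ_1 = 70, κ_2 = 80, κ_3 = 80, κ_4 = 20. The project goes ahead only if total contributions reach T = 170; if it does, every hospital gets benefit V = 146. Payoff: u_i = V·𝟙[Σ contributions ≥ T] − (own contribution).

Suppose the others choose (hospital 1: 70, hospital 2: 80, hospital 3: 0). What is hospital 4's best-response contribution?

Others' total = 150. Contributing 20 brings total to 170 ≥ 170: gain V − κ_4 = 126.
Best response: 20.

20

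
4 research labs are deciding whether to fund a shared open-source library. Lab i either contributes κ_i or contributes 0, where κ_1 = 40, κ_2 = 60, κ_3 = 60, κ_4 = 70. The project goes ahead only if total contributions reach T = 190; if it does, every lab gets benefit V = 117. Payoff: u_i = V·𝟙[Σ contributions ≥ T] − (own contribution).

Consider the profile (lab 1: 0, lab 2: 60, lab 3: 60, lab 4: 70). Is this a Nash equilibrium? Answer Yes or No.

Yes

Total = 190 ≥ 190: provided.
Lab 1 (pledges 0, payoff 117): pledging 40 → total 230, payoff 77. No gain.
Lab 2 (pledges 60, payoff 57): dropping to 0 → total 130, payoff 0. No gain.
Lab 3 (pledges 60, payoff 57): dropping to 0 → total 130, payoff 0. No gain.
Lab 4 (pledges 70, payoff 47): dropping to 0 → total 120, payoff 0. No gain.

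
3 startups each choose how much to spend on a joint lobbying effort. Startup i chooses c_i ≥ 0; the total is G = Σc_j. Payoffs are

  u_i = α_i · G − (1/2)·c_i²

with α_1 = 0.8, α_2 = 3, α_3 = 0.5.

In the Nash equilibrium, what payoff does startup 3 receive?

Startup i's FOC: ∂u_i/∂c_i = α_i − c_i = 0, so c_i* = α_i.
NE contributions = (0.8, 3, 0.5); G = 4.3.
u_3 = α_3·G − ½·(c_3)² = 0.5·4.3 − ½·0.5² = 2.025.

2.025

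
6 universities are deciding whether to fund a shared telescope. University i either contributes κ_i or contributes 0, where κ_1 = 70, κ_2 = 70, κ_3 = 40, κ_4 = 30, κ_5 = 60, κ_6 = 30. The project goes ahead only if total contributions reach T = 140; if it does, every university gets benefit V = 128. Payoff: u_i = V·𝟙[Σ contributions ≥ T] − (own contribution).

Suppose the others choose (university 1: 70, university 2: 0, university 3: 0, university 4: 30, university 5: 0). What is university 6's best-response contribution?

0

Others' total = 100. Even contributing 30 gives 130 < 140: no benefit either way.
Best response: 0.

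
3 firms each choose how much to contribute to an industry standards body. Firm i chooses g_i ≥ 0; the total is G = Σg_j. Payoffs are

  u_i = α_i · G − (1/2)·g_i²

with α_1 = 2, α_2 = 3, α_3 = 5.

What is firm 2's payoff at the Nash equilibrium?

25.5

Firm i's FOC: ∂u_i/∂g_i = α_i − g_i = 0, so g_i* = α_i.
NE contributions = (2, 3, 5); G = 10.
u_2 = α_2·G − ½·(g_2)² = 3·10 − ½·3² = 25.5.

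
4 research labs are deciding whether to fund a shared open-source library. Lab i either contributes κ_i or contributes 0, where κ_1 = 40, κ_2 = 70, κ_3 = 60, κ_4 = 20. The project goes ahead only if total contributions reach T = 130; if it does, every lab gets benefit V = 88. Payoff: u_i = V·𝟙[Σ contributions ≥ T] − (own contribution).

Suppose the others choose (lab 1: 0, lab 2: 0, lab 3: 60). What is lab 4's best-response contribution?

Others' total = 60. Even contributing 20 gives 80 < 130: no benefit either way.
Best response: 0.

0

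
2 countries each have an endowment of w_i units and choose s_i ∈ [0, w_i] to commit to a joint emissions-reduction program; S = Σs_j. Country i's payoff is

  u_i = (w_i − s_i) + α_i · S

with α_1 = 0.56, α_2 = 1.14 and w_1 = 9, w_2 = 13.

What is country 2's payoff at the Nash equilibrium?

∂u_i/∂s_i = α_i − 1, so country i contributes w_i if α_i > 1, else 0.
α_i > 1 for i ∈ {2}; NE contributions (0, 13), S = 13.
u_2 = (13 − 13) + 1.14·13 = 14.82.

14.82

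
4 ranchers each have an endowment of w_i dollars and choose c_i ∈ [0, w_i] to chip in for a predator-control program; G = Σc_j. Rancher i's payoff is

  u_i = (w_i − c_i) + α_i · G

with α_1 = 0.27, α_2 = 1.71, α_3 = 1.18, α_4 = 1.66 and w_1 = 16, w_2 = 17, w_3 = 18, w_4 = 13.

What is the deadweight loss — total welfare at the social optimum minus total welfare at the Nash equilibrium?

∂u_i/∂c_i = α_i − 1, so rancher i contributes w_i if α_i > 1, else 0.
α_i > 1 for i ∈ {2, 3, 4}; NE contributions (0, 17, 18, 13), G = 48.
W^NE = Σw_i − G^NE + (Σα_i)·G^NE = 64 + 3.82·48 = 247.36.
Planner: ∂(Σu_j)/∂c_i = Σα_j − 1 = 3.82 > 0, so everyone contributes w_i; G^SO = 64, W^SO = 64 + 3.82·64 = 308.48.
Deadweight loss = 61.12.

61.12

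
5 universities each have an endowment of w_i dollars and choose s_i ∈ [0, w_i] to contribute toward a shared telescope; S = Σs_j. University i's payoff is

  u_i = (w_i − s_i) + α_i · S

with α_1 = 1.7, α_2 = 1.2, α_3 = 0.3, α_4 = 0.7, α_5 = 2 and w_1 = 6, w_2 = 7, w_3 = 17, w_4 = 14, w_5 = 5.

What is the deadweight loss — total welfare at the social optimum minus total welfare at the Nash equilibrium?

151.9

∂u_i/∂s_i = α_i − 1, so university i contributes w_i if α_i > 1, else 0.
α_i > 1 for i ∈ {1, 2, 5}; NE contributions (6, 7, 0, 0, 5), S = 18.
W^NE = Σw_i − S^NE + (Σα_i)·S^NE = 49 + 4.9·18 = 137.2.
Planner: ∂(Σu_j)/∂s_i = Σα_j − 1 = 4.9 > 0, so everyone contributes w_i; S^SO = 49, W^SO = 49 + 4.9·49 = 289.1.
Deadweight loss = 151.9.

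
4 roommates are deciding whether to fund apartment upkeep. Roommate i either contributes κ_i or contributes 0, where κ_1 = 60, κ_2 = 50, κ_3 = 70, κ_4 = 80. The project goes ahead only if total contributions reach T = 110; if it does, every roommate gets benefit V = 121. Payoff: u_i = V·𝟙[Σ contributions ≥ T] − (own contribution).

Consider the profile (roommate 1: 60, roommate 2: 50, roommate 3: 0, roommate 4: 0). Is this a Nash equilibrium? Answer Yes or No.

Total = 110 ≥ 110: provided.
Roommate 1 (pledges 60, payoff 61): dropping to 0 → total 50, payoff 0. No gain.
Roommate 2 (pledges 50, payoff 71): dropping to 0 → total 60, payoff 0. No gain.
Roommate 3 (pledges 0, payoff 121): pledging 70 → total 180, payoff 51. No gain.
Roommate 4 (pledges 0, payoff 121): pledging 80 → total 190, payoff 41. No gain.

Yes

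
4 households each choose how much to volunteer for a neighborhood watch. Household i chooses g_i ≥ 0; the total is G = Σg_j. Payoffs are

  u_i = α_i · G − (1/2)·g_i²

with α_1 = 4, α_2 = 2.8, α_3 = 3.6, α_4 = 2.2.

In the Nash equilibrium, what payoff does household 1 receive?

42.4

Household i's FOC: ∂u_i/∂g_i = α_i − g_i = 0, so g_i* = α_i.
NE contributions = (4, 2.8, 3.6, 2.2); G = 12.6.
u_1 = α_1·G − ½·(g_1)² = 4·12.6 − ½·4² = 42.4.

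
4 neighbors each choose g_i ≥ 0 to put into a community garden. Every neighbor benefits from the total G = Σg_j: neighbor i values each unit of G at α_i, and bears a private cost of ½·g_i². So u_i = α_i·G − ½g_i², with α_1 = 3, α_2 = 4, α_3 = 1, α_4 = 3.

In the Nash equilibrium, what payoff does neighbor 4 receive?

Neighbor i's FOC: ∂u_i/∂g_i = α_i − g_i = 0, so g_i* = α_i.
NE contributions = (3, 4, 1, 3); G = 11.
u_4 = α_4·G − ½·(g_4)² = 3·11 − ½·3² = 28.5.

28.5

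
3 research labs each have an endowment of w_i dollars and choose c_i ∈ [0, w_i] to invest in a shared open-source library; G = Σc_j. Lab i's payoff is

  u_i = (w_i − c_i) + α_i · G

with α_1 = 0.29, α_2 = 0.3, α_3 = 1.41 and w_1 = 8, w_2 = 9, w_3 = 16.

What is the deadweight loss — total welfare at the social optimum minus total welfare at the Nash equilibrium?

17

∂u_i/∂c_i = α_i − 1, so lab i contributes w_i if α_i > 1, else 0.
α_i > 1 for i ∈ {3}; NE contributions (0, 0, 16), G = 16.
W^NE = Σw_i − G^NE + (Σα_i)·G^NE = 33 + 1·16 = 49.
Planner: ∂(Σu_j)/∂c_i = Σα_j − 1 = 1 > 0, so everyone contributes w_i; G^SO = 33, W^SO = 33 + 1·33 = 66.
Deadweight loss = 17.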